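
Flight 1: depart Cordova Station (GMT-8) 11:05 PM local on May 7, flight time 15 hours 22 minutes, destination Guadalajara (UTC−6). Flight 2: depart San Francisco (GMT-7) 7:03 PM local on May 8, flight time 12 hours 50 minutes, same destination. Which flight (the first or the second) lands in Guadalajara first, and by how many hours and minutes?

Flight 1 in UTC: 11:05 PM + 8:00 = 7:05 AM on May 8.
+15 hours and 22 minutes → arrive 10:27 PM UTC on May 8.
Flight 2 in UTC: 7:03 PM + 7:00 = 2:03 AM on May 9.
+12 hours 50 minutes → arrive 2:53 PM UTC on May 9.
Flight 1 lands earlier by 16 hours 26 minutes.

the first, by 16 hours 26 minutes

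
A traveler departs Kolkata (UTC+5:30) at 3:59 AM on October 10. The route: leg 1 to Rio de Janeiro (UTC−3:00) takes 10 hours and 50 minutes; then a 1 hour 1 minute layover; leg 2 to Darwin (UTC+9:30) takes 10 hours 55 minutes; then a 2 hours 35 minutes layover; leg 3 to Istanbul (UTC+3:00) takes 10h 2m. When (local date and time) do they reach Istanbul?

Convert departure to UTC: 3:59 AM − 5:30 = 10:29 PM UTC on Oct 9.
Add 10 hours 50 minutes leg 1 → 9:19 AM UTC (Oct 10).
Add 1 hour 1 minute layover in Rio de Janeiro → 10:20 AM UTC.
Add 10 hours 55 minutes leg 2 → 9:15 PM UTC.
Add 2 hours 35 minutes layover in Darwin → 11:50 PM UTC.
Add 10 hours and 2 minutes leg 3 → 9:52 AM UTC (Oct 11).
Istanbul is UTC+3:00, so local arrival = 9:52 AM + 3:00 = 12:52 PM on Oct 11.

12:52 PM on October 11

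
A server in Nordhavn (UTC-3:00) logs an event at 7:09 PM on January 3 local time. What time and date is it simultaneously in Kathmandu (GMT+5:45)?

In UTC: 7:09 PM + 3:00 = 10:09 PM on Jan 3.
Kathmandu is UTC+5:45: 10:09 PM + 5:45 = 3:54 AM on Jan 4.

3:54 AM on January 4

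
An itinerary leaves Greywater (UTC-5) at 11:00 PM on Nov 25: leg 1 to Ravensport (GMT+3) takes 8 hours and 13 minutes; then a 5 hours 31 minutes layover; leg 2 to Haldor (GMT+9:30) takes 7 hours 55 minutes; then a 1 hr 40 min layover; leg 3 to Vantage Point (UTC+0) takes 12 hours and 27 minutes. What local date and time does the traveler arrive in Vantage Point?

Convert departure to UTC: 11:00 PM + 5:00 = 4:00 AM UTC on Nov 26.
Add 8 hours and 13 minutes leg 1 → 12:13 PM UTC.
Add 5 hours and 31 minutes layover in Ravensport → 5:44 PM UTC.
Add 7 hours 55 minutes leg 2 → 1:39 AM UTC (Nov 27).
Add 1 hour 40 minutes layover in Haldor → 3:19 AM UTC.
Add 12 hours 27 minutes leg 3 → 3:46 PM UTC.
Vantage Point is UTC+0, so local arrival is the same: 3:46 PM on Nov 27.

3:46 PM on November 27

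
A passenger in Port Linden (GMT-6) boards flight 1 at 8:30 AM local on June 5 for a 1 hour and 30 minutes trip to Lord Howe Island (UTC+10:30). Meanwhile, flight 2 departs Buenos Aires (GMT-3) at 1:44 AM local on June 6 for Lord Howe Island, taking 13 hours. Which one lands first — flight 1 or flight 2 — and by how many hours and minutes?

Flight 1 in UTC: 8:30 AM + 6:00 = 2:30 PM on Jun 5.
+1 hour and 30 minutes → arrive 4:00 PM UTC on Jun 5.
Flight 2 in UTC: 1:44 AM + 3:00 = 4:44 AM on Jun 6.
+13 hours → arrive 5:44 PM UTC on Jun 6.
Flight 1 lands earlier by 25 hours 44 minutes.

the first, by 25 hours 44 minutes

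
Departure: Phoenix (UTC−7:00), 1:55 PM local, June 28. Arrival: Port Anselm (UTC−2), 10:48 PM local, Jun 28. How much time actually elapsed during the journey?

Departure in UTC: 1:55 PM + 7:00 = 8:55 PM on Jun 28.
Arrival in UTC: 10:48 PM + 2:00 = 12:48 AM on Jun 29.
Elapsed = 12:48 AM − 8:55 PM (+1 day) = 3 hours 53 minutes.

3 hours 53 minutes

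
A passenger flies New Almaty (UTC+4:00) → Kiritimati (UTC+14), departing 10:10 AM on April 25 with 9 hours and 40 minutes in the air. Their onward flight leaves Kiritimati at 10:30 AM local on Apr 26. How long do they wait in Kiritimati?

4 hours 40 minutes

Convert departure to UTC: 10:10 AM − 4:00 = 6:10 AM UTC on Apr 25.
Add 9 hours 40 minutes flight time → 3:50 PM UTC.
Kiritimati is UTC+14:00, so local arrival = 3:50 PM + 14:00 = 5:50 AM on Apr 26.
Layover = 10:30 AM − 5:50 AM = 4 hours 40 minutes.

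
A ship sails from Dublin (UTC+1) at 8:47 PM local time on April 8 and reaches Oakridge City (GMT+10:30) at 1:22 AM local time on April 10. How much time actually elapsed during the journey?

19 hours 5 minutes

Departure in UTC: 8:47 PM − 1:00 = 7:47 PM on Apr 8.
Arrival in UTC: 1:22 AM − 10:30 = 2:52 PM on Apr 9.
Elapsed = 2:52 PM − 7:47 PM (+1 day) = 19 hours 5 minutes.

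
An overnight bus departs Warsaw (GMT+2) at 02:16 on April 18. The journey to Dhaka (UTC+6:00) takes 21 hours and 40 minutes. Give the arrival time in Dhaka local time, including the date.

03:56 on April 19

Convert departure to UTC: 02:16 − 2:00 = 00:16 UTC on Apr 18.
Add 21 hours and 40 minutes travel time → 21:56 UTC.
Dhaka is UTC+6:00, so local arrival = 21:56 + 6:00 = 03:56 on Apr 19.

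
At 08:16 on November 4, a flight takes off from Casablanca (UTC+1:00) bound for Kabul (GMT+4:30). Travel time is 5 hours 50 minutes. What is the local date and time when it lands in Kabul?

17:36 on Nov 4

Kabul is 3:30 ahead of Casablanca.
After 5 hours and 50 minutes it is 14:06 in Casablanca.
Shift by the zone difference: 14:06 + 3:30 = 17:36 on Nov 4 in Kabul.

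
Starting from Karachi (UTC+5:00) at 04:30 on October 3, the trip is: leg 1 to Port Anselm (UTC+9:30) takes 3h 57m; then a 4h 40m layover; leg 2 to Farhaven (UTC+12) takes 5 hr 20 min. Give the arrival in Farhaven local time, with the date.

01:27 on Oct 4

Convert departure to UTC: 04:30 − 5:00 = 23:30 UTC on Oct 2.
Add 3 hours and 57 minutes leg 1 → 03:27 UTC (Oct 3).
Add 4 hours and 40 minutes layover in Port Anselm → 08:07 UTC.
Add 5 hours 20 minutes leg 2 → 13:27 UTC.
Farhaven is UTC+12:00, so local arrival = 13:27 + 12:00 = 01:27 on Oct 4.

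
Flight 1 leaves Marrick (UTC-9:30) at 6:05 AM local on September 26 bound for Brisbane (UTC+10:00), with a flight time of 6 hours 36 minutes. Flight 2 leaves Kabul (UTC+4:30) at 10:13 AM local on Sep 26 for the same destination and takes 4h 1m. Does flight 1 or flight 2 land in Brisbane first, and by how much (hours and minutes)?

Flight 1 in UTC: 6:05 AM + 9:30 = 3:35 PM on Sep 26.
+6 hours and 36 minutes → arrive 10:11 PM UTC on Sep 26.
Flight 2 in UTC: 10:13 AM − 4:30 = 5:43 AM on Sep 26.
+4 hours 1 minute → arrive 9:44 AM UTC on Sep 26.
Flight 2 lands earlier by 12 hours 27 minutes.

the second, by 12 hours 27 minutes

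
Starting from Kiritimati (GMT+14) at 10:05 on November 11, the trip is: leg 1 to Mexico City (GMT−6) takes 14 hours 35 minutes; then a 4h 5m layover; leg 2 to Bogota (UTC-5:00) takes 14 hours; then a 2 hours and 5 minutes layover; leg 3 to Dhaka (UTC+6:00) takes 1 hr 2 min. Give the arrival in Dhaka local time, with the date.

13:52 on November 12

Convert departure to UTC: 10:05 − 14:00 = 20:05 UTC on Nov 10.
Add 14 hours 35 minutes leg 1 → 10:40 UTC (Nov 11).
Add 4 hours 5 minutes layover in Mexico City → 14:45 UTC.
Add 14 hours leg 2 → 04:45 UTC (Nov 12).
Add 2 hours and 5 minutes layover in Bogota → 06:50 UTC.
Add 1 hour and 2 minutes leg 3 → 07:52 UTC.
Dhaka is UTC+6:00, so local arrival = 07:52 + 6:00 = 13:52 on Nov 12.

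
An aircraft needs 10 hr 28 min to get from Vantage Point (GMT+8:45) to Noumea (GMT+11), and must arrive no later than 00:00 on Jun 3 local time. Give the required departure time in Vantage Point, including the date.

11:17 on June 2

Target arrival in UTC: 00:00 − 11:00 = 13:00 on Jun 2.
Subtract 10 hours 28 minutes → departure 02:32 UTC on Jun 2.
Vantage Point is UTC+8:45: 02:32 + 8:45 = 11:17 on Jun 2.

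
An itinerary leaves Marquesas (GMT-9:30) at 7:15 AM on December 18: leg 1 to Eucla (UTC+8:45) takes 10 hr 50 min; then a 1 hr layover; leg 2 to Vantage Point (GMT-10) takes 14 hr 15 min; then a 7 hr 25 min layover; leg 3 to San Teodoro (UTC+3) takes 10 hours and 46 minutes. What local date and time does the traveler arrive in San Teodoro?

Convert departure to UTC: 7:15 AM + 9:30 = 4:45 PM UTC on Dec 18.
Add 10 hours and 50 minutes leg 1 → 3:35 AM UTC (Dec 19).
Add 1 hour layover in Eucla → 4:35 AM UTC.
Add 14 hours 15 minutes leg 2 → 6:50 PM UTC.
Add 7 hours and 25 minutes layover in Vantage Point → 2:15 AM UTC (Dec 20).
Add 10 hours 46 minutes leg 3 → 1:01 PM UTC.
San Teodoro is UTC+3:00, so local arrival = 1:01 PM + 3:00 = 4:01 PM on Dec 20.

4:01 PM on Dec 20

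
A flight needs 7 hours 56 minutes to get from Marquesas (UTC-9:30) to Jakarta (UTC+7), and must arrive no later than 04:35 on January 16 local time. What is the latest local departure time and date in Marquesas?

Target arrival in UTC: 04:35 − 7:00 = 21:35 on Jan 15.
Subtract 7 hours 56 minutes → departure 13:39 UTC on Jan 15.
Marquesas is UTC−9:30: 13:39 − 9:30 = 04:09 on Jan 15.

04:09 on January 15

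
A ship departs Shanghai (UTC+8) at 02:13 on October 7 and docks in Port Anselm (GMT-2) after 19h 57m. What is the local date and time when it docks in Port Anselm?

12:10 on October 7

Convert departure to UTC: 02:13 − 8:00 = 18:13 UTC on Oct 6.
Add 19 hours and 57 minutes travel time → 14:10 UTC (Oct 7).
Port Anselm is UTC−2:00, so local arrival = 14:10 − 2:00 = 12:10 on Oct 7.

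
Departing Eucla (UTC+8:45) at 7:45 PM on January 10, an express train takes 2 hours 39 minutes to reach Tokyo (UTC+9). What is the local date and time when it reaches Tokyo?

Convert departure to UTC: 7:45 PM − 8:45 = 11:00 AM UTC on Jan 10.
Add 2 hours and 39 minutes travel time → 1:39 PM UTC.
Tokyo is UTC+9:00, so local arrival = 1:39 PM + 9:00 = 10:39 PM on Jan 10.

10:39 PM on January 10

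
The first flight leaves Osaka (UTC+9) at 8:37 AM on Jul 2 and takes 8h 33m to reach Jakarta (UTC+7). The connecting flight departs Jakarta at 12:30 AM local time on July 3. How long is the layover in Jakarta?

9 hours 20 minutes

Convert departure to UTC: 8:37 AM − 9:00 = 11:37 PM UTC on Jul 1.
Add 8 hours and 33 minutes flight time → 8:10 AM UTC (Jul 2).
Jakarta is UTC+7:00, so local arrival = 8:10 AM + 7:00 = 3:10 PM on Jul 2.
Layover = 12:30 AM − 3:10 PM (+1 day) = 9 hours 20 minutes.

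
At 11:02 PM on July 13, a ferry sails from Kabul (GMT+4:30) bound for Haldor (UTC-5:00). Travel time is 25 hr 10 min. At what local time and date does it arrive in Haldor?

Haldor is 9:30 behind Kabul.
After 25 hours and 10 minutes it is 12:12 AM (Jul 15) in Kabul.
Shift by the zone difference: 12:12 AM − 9:30 = 2:42 PM on Jul 14 in Haldor.

2:42 PM on July 14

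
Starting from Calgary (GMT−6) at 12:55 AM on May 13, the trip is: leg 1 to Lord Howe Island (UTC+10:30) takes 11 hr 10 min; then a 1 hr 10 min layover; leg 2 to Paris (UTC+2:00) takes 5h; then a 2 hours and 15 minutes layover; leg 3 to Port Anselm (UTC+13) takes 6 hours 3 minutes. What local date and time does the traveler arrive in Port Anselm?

Convert departure to UTC: 12:55 AM + 6:00 = 6:55 AM UTC on May 13.
Add 11 hours 10 minutes leg 1 → 6:05 PM UTC.
Add 1 hour 10 minutes layover in Lord Howe Island → 7:15 PM UTC.
Add 5 hours leg 2 → 12:15 AM UTC (May 14).
Add 2 hours and 15 minutes layover in Paris → 2:30 AM UTC.
Add 6 hours and 3 minutes leg 3 → 8:33 AM UTC.
Port Anselm is UTC+13:00, so local arrival = 8:33 AM + 13:00 = 9:33 PM on May 14.

9:33 PM on May 14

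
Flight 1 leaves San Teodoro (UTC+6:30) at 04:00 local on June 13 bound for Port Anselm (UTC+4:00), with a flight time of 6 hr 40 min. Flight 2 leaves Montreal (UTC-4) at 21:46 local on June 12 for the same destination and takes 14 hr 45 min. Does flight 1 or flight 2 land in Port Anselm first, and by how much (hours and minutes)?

Flight 1 in UTC: 04:00 − 6:30 = 21:30 on Jun 12.
+6 hours and 40 minutes → arrive 04:10 UTC on Jun 13.
Flight 2 in UTC: 21:46 + 4:00 = 01:46 on Jun 13.
+14 hours and 45 minutes → arrive 16:31 UTC on Jun 13.
Flight 1 lands earlier by 12 hours 21 minutes.

the first, by 12 hours 21 minutes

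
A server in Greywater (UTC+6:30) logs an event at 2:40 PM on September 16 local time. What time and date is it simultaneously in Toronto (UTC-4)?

4:10 AM on September 16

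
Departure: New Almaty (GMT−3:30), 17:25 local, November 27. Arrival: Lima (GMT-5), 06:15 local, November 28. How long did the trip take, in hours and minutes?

14 hours 20 minutes

Departure in UTC: 17:25 + 3:30 = 20:55 on Nov 27.
Arrival in UTC: 06:15 + 5:00 = 11:15 on Nov 28.
Elapsed = 11:15 − 20:55 (+1 day) = 14 hours 20 minutes.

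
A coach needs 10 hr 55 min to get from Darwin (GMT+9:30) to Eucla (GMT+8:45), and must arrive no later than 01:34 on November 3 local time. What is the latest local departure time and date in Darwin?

Target arrival in UTC: 01:34 − 8:45 = 16:49 on Nov 2.
Subtract 10 hours and 55 minutes → departure 05:54 UTC on Nov 2.
Darwin is UTC+9:30: 05:54 + 9:30 = 15:24 on Nov 2.

15:24 on November 2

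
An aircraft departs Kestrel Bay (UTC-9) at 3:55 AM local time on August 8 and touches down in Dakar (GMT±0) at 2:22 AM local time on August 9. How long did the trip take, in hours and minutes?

13 hours 27 minutes

Departure in UTC: 3:55 AM + 9:00 = 12:55 PM on Aug 8.
Arrival is already UTC: 2:22 AM on Aug 9.
Elapsed = 2:22 AM − 12:55 PM (+1 day) = 13 hours 27 minutes.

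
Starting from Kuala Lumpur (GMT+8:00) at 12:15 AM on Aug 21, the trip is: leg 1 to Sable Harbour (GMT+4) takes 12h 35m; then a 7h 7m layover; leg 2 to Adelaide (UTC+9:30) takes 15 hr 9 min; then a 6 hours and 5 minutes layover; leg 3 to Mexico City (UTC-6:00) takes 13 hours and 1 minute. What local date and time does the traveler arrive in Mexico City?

4:12 PM on August 22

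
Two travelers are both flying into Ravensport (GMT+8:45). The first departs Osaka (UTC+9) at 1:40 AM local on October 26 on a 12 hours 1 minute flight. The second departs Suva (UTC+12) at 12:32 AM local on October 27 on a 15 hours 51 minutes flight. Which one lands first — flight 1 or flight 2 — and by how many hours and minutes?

the first, by 23 hours 42 minutes

Flight 1 in UTC: 1:40 AM − 9:00 = 4:40 PM on Oct 25.
+12 hours 1 minute → arrive 4:41 AM UTC on Oct 26.
Flight 2 in UTC: 12:32 AM − 12:00 = 12:32 PM on Oct 26.
+15 hours and 51 minutes → arrive 4:23 AM UTC on Oct 27.
Flight 1 lands earlier by 23 hours 42 minutes.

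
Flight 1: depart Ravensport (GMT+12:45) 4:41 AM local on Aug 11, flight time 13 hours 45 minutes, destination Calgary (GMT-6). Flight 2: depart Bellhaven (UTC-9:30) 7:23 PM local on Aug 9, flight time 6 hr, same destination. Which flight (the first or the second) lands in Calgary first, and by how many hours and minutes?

the second, by 18 hours 48 minutes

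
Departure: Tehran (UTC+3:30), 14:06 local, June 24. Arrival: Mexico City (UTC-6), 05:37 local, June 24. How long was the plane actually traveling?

1 hour 1 minute

Departure in UTC: 14:06 − 3:30 = 10:36 on Jun 24.
Arrival in UTC: 05:37 + 6:00 = 11:37 on Jun 24.
Elapsed = 11:37 − 10:36 = 1 hour 1 minute.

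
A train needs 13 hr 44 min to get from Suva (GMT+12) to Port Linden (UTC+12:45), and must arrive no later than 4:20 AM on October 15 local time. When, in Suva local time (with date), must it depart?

1:51 PM on Oct 14

Target arrival in UTC: 4:20 AM − 12:45 = 3:35 PM on Oct 14.
Subtract 13 hours 44 minutes → departure 1:51 AM UTC on Oct 14.
Suva is UTC+12:00: 1:51 AM + 12:00 = 1:51 PM on Oct 14.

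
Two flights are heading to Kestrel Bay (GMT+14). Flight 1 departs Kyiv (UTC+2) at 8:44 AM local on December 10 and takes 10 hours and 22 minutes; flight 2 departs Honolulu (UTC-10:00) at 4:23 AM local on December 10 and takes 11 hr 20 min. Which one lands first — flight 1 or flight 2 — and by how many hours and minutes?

Flight 1 in UTC: 8:44 AM − 2:00 = 6:44 AM on Dec 10.
+10 hours and 22 minutes → arrive 5:06 PM UTC on Dec 10.
Flight 2 in UTC: 4:23 AM + 10:00 = 2:23 PM on Dec 10.
+11 hours and 20 minutes → arrive 1:43 AM UTC on Dec 11.
Flight 1 lands earlier by 8 hours 37 minutes.

the first, by 8 hours 37 minutes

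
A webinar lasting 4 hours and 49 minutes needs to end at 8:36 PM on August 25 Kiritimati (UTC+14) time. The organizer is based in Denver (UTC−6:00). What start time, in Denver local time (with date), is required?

7:47 PM on August 24

Target end time in UTC: 8:36 PM − 14:00 = 6:36 AM on Aug 25.
Subtract 4 hours 49 minutes → start 1:47 AM UTC on Aug 25.
Denver is UTC−6:00: 1:47 AM − 6:00 = 7:47 PM on Aug 24.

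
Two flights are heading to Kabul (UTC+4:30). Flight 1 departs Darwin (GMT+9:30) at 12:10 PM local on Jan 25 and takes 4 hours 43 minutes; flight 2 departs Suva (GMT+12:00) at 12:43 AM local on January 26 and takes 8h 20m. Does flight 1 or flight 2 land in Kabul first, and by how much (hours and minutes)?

the first, by 13 hours 40 minutes

Flight 1 in UTC: 12:10 PM − 9:30 = 2:40 AM on Jan 25.
+4 hours 43 minutes → arrive 7:23 AM UTC on Jan 25.
Flight 2 in UTC: 12:43 AM − 12:00 = 12:43 PM on Jan 25.
+8 hours 20 minutes → arrive 9:03 PM UTC on Jan 25.
Flight 1 lands earlier by 13 hours 40 minutes.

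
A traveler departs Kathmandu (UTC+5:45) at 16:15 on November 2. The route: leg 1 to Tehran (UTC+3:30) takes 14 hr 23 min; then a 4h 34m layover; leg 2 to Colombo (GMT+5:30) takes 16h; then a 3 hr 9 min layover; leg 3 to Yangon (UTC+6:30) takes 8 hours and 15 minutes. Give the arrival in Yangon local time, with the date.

Convert departure to UTC: 16:15 − 5:45 = 10:30 UTC on Nov 2.
Add 14 hours 23 minutes leg 1 → 00:53 UTC (Nov 3).
Add 4 hours 34 minutes layover in Tehran → 05:27 UTC.
Add 16 hours leg 2 → 21:27 UTC.
Add 3 hours 9 minutes layover in Colombo → 00:36 UTC (Nov 4).
Add 8 hours and 15 minutes leg 3 → 08:51 UTC.
Yangon is UTC+6:30, so local arrival = 08:51 + 6:30 = 15:21 on Nov 4.

15:21 on November 4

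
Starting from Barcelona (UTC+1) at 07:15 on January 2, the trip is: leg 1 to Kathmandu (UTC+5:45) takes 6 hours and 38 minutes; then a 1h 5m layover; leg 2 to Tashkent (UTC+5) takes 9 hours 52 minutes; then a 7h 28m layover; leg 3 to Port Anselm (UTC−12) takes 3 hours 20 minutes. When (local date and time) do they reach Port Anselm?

22:38 on January 2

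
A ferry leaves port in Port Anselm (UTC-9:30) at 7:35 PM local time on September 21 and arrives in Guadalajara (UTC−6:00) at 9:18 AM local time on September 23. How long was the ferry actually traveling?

34 hours 13 minutes

Departure in UTC: 7:35 PM + 9:30 = 5:05 AM on Sep 22.
Arrival in UTC: 9:18 AM + 6:00 = 3:18 PM on Sep 23.
Elapsed = 3:18 PM − 5:05 AM (+1 day) = 34 hours 13 minutes.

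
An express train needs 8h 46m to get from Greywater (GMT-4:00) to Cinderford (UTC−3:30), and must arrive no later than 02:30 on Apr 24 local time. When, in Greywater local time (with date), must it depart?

17:14 on April 23

Target arrival in UTC: 02:30 + 3:30 = 06:00 on Apr 24.
Subtract 8 hours 46 minutes → departure 21:14 UTC on Apr 23.
Greywater is UTC−4:00: 21:14 − 4:00 = 17:14 on Apr 23.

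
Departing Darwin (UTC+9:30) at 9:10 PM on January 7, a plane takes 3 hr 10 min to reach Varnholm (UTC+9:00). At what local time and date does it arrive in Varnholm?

Convert departure to UTC: 9:10 PM − 9:30 = 11:40 AM UTC on Jan 7.
Add 3 hours 10 minutes travel time → 2:50 PM UTC.
Varnholm is UTC+9:00, so local arrival = 2:50 PM + 9:00 = 11:50 PM on Jan 7.

11:50 PM on January 7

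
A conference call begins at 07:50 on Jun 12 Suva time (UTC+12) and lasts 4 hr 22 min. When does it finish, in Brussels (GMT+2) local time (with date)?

02:12 on June 12

Convert start to UTC: 07:50 − 12:00 = 19:50 UTC on Jun 11.
Add 4 hours 22 minutes duration → 00:12 UTC (Jun 12).
Brussels is UTC+2:00, so local end time = 00:12 + 2:00 = 02:12 on Jun 12.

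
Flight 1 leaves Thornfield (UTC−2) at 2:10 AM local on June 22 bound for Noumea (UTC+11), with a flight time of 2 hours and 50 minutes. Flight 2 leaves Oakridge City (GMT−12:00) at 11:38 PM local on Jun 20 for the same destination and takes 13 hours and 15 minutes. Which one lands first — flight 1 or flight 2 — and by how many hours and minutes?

Flight 1 in UTC: 2:10 AM + 2:00 = 4:10 AM on Jun 22.
+2 hours 50 minutes → arrive 7:00 AM UTC on Jun 22.
Flight 2 in UTC: 11:38 PM + 12:00 = 11:38 AM on Jun 21.
+13 hours 15 minutes → arrive 12:53 AM UTC on Jun 22.
Flight 2 lands earlier by 6 hours 7 minutes.

the second, by 6 hours 7 minutes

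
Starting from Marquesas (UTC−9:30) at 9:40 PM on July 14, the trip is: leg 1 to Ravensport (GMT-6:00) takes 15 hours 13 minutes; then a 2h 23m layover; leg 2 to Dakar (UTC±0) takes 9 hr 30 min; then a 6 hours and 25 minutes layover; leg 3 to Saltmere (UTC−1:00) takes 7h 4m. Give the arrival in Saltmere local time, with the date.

10:45 PM on Jul 16

Convert departure to UTC: 9:40 PM + 9:30 = 7:10 AM UTC on Jul 15.
Add 15 hours 13 minutes leg 1 → 10:23 PM UTC.
Add 2 hours and 23 minutes layover in Ravensport → 12:46 AM UTC (Jul 16).
Add 9 hours and 30 minutes leg 2 → 10:16 AM UTC.
Add 6 hours 25 minutes layover in Dakar → 4:41 PM UTC.
Add 7 hours and 4 minutes leg 3 → 11:45 PM UTC.
Saltmere is UTC−1:00, so local arrival = 11:45 PM − 1:00 = 10:45 PM on Jul 16.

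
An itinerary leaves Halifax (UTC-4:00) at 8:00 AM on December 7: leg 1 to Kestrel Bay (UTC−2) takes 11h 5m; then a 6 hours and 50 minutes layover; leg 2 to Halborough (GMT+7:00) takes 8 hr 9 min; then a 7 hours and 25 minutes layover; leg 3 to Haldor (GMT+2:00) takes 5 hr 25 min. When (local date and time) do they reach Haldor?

4:54 AM on December 9

Convert departure to UTC: 8:00 AM + 4:00 = 12:00 PM UTC on Dec 7.
Add 11 hours 5 minutes leg 1 → 11:05 PM UTC.
Add 6 hours and 50 minutes layover in Kestrel Bay → 5:55 AM UTC (Dec 8).
Add 8 hours and 9 minutes leg 2 → 2:04 PM UTC.
Add 7 hours 25 minutes layover in Halborough → 9:29 PM UTC.
Add 5 hours and 25 minutes leg 3 → 2:54 AM UTC (Dec 9).
Haldor is UTC+2:00, so local arrival = 2:54 AM + 2:00 = 4:54 AM on Dec 9.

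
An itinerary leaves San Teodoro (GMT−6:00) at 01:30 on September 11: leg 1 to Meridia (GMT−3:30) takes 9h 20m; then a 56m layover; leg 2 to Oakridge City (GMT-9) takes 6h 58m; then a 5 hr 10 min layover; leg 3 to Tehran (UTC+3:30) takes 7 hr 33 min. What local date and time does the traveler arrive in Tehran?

16:57 on September 12

Convert departure to UTC: 01:30 + 6:00 = 07:30 UTC on Sep 11.
Add 9 hours 20 minutes leg 1 → 16:50 UTC.
Add 56 minutes layover in Meridia → 17:46 UTC.
Add 6 hours and 58 minutes leg 2 → 00:44 UTC (Sep 12).
Add 5 hours 10 minutes layover in Oakridge City → 05:54 UTC.
Add 7 hours and 33 minutes leg 3 → 13:27 UTC.
Tehran is UTC+3:30, so local arrival = 13:27 + 3:30 = 16:57 on Sep 12.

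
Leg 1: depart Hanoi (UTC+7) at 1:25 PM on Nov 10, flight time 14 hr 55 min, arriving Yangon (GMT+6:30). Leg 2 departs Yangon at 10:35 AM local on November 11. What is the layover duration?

6 hours 45 minutes

Convert departure to UTC: 1:25 PM − 7:00 = 6:25 AM UTC on Nov 10.
Add 14 hours and 55 minutes flight time → 9:20 PM UTC.
Yangon is UTC+6:30, so local arrival = 9:20 PM + 6:30 = 3:50 AM on Nov 11.
Layover = 10:35 AM − 3:50 AM = 6 hours 45 minutes.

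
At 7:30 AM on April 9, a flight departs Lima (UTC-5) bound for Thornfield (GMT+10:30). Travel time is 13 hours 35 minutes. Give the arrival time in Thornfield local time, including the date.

12:35 PM on April 10

Convert departure to UTC: 7:30 AM + 5:00 = 12:30 PM UTC on Apr 9.
Add 13 hours and 35 minutes travel time → 2:05 AM UTC (Apr 10).
Thornfield is UTC+10:30, so local arrival = 2:05 AM + 10:30 = 12:35 PM on Apr 10.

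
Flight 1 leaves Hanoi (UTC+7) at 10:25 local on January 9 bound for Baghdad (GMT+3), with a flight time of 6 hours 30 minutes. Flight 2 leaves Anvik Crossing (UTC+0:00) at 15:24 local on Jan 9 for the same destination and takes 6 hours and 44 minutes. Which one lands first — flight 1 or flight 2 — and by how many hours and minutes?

the first, by 12 hours 13 minutes

Flight 1 in UTC: 10:25 − 7:00 = 03:25 on Jan 9.
+6 hours 30 minutes → arrive 09:55 UTC on Jan 9.
Flight 2 departs at 15:24 UTC (Jan 9).
+6 hours and 44 minutes → arrive 22:08 UTC on Jan 9.
Flight 1 lands earlier by 12 hours 13 minutes.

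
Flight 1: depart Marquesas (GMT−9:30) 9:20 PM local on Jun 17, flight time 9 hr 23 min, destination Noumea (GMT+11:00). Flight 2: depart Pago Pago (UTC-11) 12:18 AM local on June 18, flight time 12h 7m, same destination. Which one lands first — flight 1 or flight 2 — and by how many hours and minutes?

Flight 1 in UTC: 9:20 PM + 9:30 = 6:50 AM on Jun 18.
+9 hours and 23 minutes → arrive 4:13 PM UTC on Jun 18.
Flight 2 in UTC: 12:18 AM + 11:00 = 11:18 AM on Jun 18.
+12 hours and 7 minutes → arrive 11:25 PM UTC on Jun 18.
Flight 1 lands earlier by 7 hours 12 minutes.

the first, by 7 hours 12 minutes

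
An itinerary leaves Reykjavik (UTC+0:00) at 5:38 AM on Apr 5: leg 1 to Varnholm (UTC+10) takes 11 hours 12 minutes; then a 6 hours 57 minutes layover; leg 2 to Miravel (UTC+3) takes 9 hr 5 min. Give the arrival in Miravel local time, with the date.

Reykjavik is at UTC+0, so departure is already 5:38 AM UTC on Apr 5.
Add 11 hours and 12 minutes leg 1 → 4:50 PM UTC.
Add 6 hours and 57 minutes layover in Varnholm → 11:47 PM UTC.
Add 9 hours and 5 minutes leg 2 → 8:52 AM UTC (Apr 6).
Miravel is UTC+3:00, so local arrival = 8:52 AM + 3:00 = 11:52 AM on Apr 6.

11:52 AM on April 6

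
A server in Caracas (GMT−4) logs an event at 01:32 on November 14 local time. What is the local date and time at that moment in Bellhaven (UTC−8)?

Bellhaven is 4:00 behind Caracas.
Shift by the zone difference: 01:32 − 4:00 = 21:32 on Nov 13 in Bellhaven.

21:32 on November 13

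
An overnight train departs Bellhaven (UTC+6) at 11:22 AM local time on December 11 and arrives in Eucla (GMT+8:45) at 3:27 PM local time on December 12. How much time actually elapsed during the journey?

Eucla is 2:45 ahead of Bellhaven.
Clock-face elapsed time (ignoring zones) is 28 hours 5 minutes.
Actual elapsed = 28 hours 5 minutes − 2:45 = 25 hours 20 minutes.

25 hours 20 minutes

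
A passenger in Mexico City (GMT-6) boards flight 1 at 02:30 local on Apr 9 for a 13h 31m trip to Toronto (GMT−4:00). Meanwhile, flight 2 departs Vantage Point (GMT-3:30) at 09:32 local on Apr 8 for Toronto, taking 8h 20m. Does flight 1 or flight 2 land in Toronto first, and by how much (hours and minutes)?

Flight 1 in UTC: 02:30 + 6:00 = 08:30 on Apr 9.
+13 hours 31 minutes → arrive 22:01 UTC on Apr 9.
Flight 2 in UTC: 09:32 + 3:30 = 13:02 on Apr 8.
+8 hours 20 minutes → arrive 21:22 UTC on Apr 8.
Flight 2 lands earlier by 24 hours 39 minutes.

the second, by 24 hours 39 minutes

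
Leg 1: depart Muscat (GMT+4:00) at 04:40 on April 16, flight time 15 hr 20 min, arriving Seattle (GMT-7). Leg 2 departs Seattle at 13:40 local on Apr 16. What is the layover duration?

Convert departure to UTC: 04:40 − 4:00 = 00:40 UTC on Apr 16.
Add 15 hours 20 minutes flight time → 16:00 UTC.
Seattle is UTC−7:00, so local arrival = 16:00 − 7:00 = 09:00 on Apr 16.
Layover = 13:40 − 09:00 = 4 hours 40 minutes.

4 hours 40 minutes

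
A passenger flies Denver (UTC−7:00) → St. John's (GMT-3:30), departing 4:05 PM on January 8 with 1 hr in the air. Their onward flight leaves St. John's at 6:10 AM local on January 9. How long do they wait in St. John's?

Convert departure to UTC: 4:05 PM + 7:00 = 11:05 PM UTC on Jan 8.
Add 1 hour flight time → 12:05 AM UTC (Jan 9).
St. John's is UTC−3:30, so local arrival = 12:05 AM − 3:30 = 8:35 PM on Jan 8.
Layover = 6:10 AM − 8:35 PM (+1 day) = 9 hours 35 minutes.

9 hours 35 minutes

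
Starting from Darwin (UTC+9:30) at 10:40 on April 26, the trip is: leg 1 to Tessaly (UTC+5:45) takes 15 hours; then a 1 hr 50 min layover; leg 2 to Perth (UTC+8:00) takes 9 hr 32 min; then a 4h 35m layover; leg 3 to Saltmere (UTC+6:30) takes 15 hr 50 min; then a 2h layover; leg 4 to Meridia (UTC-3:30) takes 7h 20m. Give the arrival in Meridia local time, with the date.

05:47 on Apr 28

Convert departure to UTC: 10:40 − 9:30 = 01:10 UTC on Apr 26.
Add 15 hours leg 1 → 16:10 UTC.
Add 1 hour and 50 minutes layover in Tessaly → 18:00 UTC.
Add 9 hours and 32 minutes leg 2 → 03:32 UTC (Apr 27).
Add 4 hours and 35 minutes layover in Perth → 08:07 UTC.
Add 15 hours and 50 minutes leg 3 → 23:57 UTC.
Add 2 hours layover in Saltmere → 01:57 UTC (Apr 28).
Add 7 hours 20 minutes leg 4 → 09:17 UTC.
Meridia is UTC−3:30, so local arrival = 09:17 − 3:30 = 05:47 on Apr 28.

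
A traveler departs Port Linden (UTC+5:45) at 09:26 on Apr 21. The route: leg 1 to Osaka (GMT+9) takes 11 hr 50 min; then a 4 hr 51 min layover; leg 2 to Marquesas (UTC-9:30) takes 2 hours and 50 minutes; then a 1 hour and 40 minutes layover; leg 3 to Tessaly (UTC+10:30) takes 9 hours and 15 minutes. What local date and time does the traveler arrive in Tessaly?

20:37 on April 22

Convert departure to UTC: 09:26 − 5:45 = 03:41 UTC on Apr 21.
Add 11 hours and 50 minutes leg 1 → 15:31 UTC.
Add 4 hours 51 minutes layover in Osaka → 20:22 UTC.
Add 2 hours 50 minutes leg 2 → 23:12 UTC.
Add 1 hour 40 minutes layover in Marquesas → 00:52 UTC (Apr 22).
Add 9 hours and 15 minutes leg 3 → 10:07 UTC.
Tessaly is UTC+10:30, so local arrival = 10:07 + 10:30 = 20:37 on Apr 22.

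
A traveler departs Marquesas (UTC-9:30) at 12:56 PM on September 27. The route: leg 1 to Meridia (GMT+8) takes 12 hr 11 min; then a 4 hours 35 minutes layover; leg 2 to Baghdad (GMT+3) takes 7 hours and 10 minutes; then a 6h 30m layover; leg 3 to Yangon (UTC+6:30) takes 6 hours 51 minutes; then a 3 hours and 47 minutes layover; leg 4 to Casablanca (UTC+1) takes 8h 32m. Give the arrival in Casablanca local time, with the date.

1:02 AM on September 30

Convert departure to UTC: 12:56 PM + 9:30 = 10:26 PM UTC on Sep 27.
Add 12 hours 11 minutes leg 1 → 10:37 AM UTC (Sep 28).
Add 4 hours 35 minutes layover in Meridia → 3:12 PM UTC.
Add 7 hours and 10 minutes leg 2 → 10:22 PM UTC.
Add 6 hours and 30 minutes layover in Baghdad → 4:52 AM UTC (Sep 29).
Add 6 hours and 51 minutes leg 3 → 11:43 AM UTC.
Add 3 hours 47 minutes layover in Yangon → 3:30 PM UTC.
Add 8 hours 32 minutes leg 4 → 12:02 AM UTC (Sep 30).
Casablanca is UTC+1:00, so local arrival = 12:02 AM + 1:00 = 1:02 AM on Sep 30.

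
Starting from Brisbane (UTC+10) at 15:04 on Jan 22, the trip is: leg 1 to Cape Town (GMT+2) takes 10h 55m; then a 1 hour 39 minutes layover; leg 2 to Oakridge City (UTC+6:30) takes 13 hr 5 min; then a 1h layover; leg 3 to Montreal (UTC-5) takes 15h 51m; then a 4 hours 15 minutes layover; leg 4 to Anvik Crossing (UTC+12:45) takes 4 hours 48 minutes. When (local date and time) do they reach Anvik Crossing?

Convert departure to UTC: 15:04 − 10:00 = 05:04 UTC on Jan 22.
Add 10 hours and 55 minutes leg 1 → 15:59 UTC.
Add 1 hour and 39 minutes layover in Cape Town → 17:38 UTC.
Add 13 hours and 5 minutes leg 2 → 06:43 UTC (Jan 23).
Add 1 hour layover in Oakridge City → 07:43 UTC.
Add 15 hours and 51 minutes leg 3 → 23:34 UTC.
Add 4 hours and 15 minutes layover in Montreal → 03:49 UTC (Jan 24).
Add 4 hours 48 minutes leg 4 → 08:37 UTC.
Anvik Crossing is UTC+12:45, so local arrival = 08:37 + 12:45 = 21:22 on Jan 24.

21:22 on January 24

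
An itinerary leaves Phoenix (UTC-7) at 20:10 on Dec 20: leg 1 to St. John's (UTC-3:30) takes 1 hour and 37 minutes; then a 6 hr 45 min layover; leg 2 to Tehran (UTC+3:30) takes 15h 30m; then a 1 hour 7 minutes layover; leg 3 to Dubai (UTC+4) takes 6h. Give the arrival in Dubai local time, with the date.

14:09 on Dec 22

Convert departure to UTC: 20:10 + 7:00 = 03:10 UTC on Dec 21.
Add 1 hour and 37 minutes leg 1 → 04:47 UTC.
Add 6 hours and 45 minutes layover in St. John's → 11:32 UTC.
Add 15 hours and 30 minutes leg 2 → 03:02 UTC (Dec 22).
Add 1 hour and 7 minutes layover in Tehran → 04:09 UTC.
Add 6 hours leg 3 → 10:09 UTC.
Dubai is UTC+4:00, so local arrival = 10:09 + 4:00 = 14:09 on Dec 22.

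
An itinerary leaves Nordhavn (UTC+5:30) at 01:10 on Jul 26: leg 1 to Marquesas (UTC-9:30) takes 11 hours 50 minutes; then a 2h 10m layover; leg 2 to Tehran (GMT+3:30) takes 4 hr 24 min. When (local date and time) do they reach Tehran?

17:34 on Jul 26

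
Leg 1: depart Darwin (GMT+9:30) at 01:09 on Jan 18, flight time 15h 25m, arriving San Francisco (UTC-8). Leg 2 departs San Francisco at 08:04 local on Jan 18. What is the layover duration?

Convert departure to UTC: 01:09 − 9:30 = 15:39 UTC on Jan 17.
Add 15 hours 25 minutes flight time → 07:04 UTC (Jan 18).
San Francisco is UTC−8:00, so local arrival = 07:04 − 8:00 = 23:04 on Jan 17.
Layover = 08:04 − 23:04 (+1 day) = 9 hours.

9 hours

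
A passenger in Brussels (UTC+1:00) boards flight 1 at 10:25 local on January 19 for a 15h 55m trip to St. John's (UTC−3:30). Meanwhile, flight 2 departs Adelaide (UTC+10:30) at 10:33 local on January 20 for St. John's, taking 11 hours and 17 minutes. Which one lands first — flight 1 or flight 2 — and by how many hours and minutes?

the first, by 10 hours

Flight 1 in UTC: 10:25 − 1:00 = 09:25 on Jan 19.
+15 hours 55 minutes → arrive 01:20 UTC on Jan 20.
Flight 2 in UTC: 10:33 − 10:30 = 00:03 on Jan 20.
+11 hours and 17 minutes → arrive 11:20 UTC on Jan 20.
Flight 1 lands earlier by 10 hours.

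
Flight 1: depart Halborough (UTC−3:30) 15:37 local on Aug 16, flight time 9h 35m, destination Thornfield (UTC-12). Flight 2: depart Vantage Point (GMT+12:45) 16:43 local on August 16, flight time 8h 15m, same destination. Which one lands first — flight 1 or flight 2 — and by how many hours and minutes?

the second, by 16 hours 29 minutes

Flight 1 in UTC: 15:37 + 3:30 = 19:07 on Aug 16.
+9 hours 35 minutes → arrive 04:42 UTC on Aug 17.
Flight 2 in UTC: 16:43 − 12:45 = 03:58 on Aug 16.
+8 hours and 15 minutes → arrive 12:13 UTC on Aug 16.
Flight 2 lands earlier by 16 hours 29 minutes.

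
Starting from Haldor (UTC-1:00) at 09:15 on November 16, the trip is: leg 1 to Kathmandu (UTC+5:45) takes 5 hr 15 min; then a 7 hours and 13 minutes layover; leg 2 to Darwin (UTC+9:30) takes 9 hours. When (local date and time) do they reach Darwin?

Convert departure to UTC: 09:15 + 1:00 = 10:15 UTC on Nov 16.
Add 5 hours 15 minutes leg 1 → 15:30 UTC.
Add 7 hours 13 minutes layover in Kathmandu → 22:43 UTC.
Add 9 hours leg 2 → 07:43 UTC (Nov 17).
Darwin is UTC+9:30, so local arrival = 07:43 + 9:30 = 17:13 on Nov 17.

17:13 on November 17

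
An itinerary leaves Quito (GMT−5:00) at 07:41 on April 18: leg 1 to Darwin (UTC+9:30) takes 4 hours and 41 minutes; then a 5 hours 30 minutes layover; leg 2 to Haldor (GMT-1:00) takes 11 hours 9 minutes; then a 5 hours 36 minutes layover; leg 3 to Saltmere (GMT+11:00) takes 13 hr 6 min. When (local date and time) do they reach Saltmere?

15:43 on April 20

Convert departure to UTC: 07:41 + 5:00 = 12:41 UTC on Apr 18.
Add 4 hours and 41 minutes leg 1 → 17:22 UTC.
Add 5 hours 30 minutes layover in Darwin → 22:52 UTC.
Add 11 hours and 9 minutes leg 2 → 10:01 UTC (Apr 19).
Add 5 hours 36 minutes layover in Haldor → 15:37 UTC.
Add 13 hours 6 minutes leg 3 → 04:43 UTC (Apr 20).
Saltmere is UTC+11:00, so local arrival = 04:43 + 11:00 = 15:43 on Apr 20.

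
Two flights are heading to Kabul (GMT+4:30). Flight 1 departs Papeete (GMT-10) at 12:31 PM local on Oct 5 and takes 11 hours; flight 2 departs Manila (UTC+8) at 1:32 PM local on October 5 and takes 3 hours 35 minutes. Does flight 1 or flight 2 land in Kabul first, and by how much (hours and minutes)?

the second, by 24 hours 24 minutes

Flight 1 in UTC: 12:31 PM + 10:00 = 10:31 PM on Oct 5.
+11 hours → arrive 9:31 AM UTC on Oct 6.
Flight 2 in UTC: 1:32 PM − 8:00 = 5:32 AM on Oct 5.
+3 hours and 35 minutes → arrive 9:07 AM UTC on Oct 5.
Flight 2 lands earlier by 24 hours 24 minutes.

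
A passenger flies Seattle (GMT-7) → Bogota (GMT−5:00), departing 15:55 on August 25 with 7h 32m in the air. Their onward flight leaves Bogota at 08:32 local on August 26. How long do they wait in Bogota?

Convert departure to UTC: 15:55 + 7:00 = 22:55 UTC on Aug 25.
Add 7 hours and 32 minutes flight time → 06:27 UTC (Aug 26).
Bogota is UTC−5:00, so local arrival = 06:27 − 5:00 = 01:27 on Aug 26.
Layover = 08:32 − 01:27 = 7 hours 5 minutes.

7 hours 5 minutes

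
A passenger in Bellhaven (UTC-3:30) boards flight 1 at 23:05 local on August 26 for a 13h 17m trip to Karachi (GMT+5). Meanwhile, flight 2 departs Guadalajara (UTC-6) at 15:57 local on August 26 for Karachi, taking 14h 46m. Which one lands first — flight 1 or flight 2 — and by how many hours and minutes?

the second, by 3 hours 9 minutes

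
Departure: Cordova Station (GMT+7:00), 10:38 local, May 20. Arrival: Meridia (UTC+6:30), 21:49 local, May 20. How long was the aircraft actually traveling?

Departure in UTC: 10:38 − 7:00 = 03:38 on May 20.
Arrival in UTC: 21:49 − 6:30 = 15:19 on May 20.
Elapsed = 15:19 − 03:38 = 11 hours 41 minutes.

11 hours 41 minutes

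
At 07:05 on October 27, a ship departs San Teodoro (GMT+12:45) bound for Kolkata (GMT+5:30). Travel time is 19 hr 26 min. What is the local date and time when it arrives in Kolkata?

Convert departure to UTC: 07:05 − 12:45 = 18:20 UTC on Oct 26.
Add 19 hours 26 minutes travel time → 13:46 UTC (Oct 27).
Kolkata is UTC+5:30, so local arrival = 13:46 + 5:30 = 19:16 on Oct 27.

19:16 on October 27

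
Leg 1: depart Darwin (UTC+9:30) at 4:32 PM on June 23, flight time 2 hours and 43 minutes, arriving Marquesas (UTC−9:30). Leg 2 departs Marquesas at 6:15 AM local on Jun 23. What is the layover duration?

6 hours

Convert departure to UTC: 4:32 PM − 9:30 = 7:02 AM UTC on Jun 23.
Add 2 hours 43 minutes flight time → 9:45 AM UTC.
Marquesas is UTC−9:30, so local arrival = 9:45 AM − 9:30 = 12:15 AM on Jun 23.
Layover = 6:15 AM − 12:15 AM = 6 hours.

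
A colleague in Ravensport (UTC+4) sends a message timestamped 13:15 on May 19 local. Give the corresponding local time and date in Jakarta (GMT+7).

In UTC: 13:15 − 4:00 = 09:15 on May 19.
Jakarta is UTC+7:00: 09:15 + 7:00 = 16:15 on May 19.

16:15 on May 19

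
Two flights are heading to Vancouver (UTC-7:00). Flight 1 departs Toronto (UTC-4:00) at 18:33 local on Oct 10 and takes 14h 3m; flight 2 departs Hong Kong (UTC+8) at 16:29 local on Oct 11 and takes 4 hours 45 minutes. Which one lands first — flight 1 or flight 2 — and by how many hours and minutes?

Flight 1 in UTC: 18:33 + 4:00 = 22:33 on Oct 10.
+14 hours 3 minutes → arrive 12:36 UTC on Oct 11.
Flight 2 in UTC: 16:29 − 8:00 = 08:29 on Oct 11.
+4 hours and 45 minutes → arrive 13:14 UTC on Oct 11.
Flight 1 lands earlier by 38 minutes.

the first, by 38 minutes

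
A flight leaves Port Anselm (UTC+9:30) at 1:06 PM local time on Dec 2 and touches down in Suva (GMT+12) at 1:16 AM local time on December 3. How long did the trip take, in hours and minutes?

9 hours 40 minutes

Departure in UTC: 1:06 PM − 9:30 = 3:36 AM on Dec 2.
Arrival in UTC: 1:16 AM − 12:00 = 1:16 PM on Dec 2.
Elapsed = 1:16 PM − 3:36 AM = 9 hours 40 minutes.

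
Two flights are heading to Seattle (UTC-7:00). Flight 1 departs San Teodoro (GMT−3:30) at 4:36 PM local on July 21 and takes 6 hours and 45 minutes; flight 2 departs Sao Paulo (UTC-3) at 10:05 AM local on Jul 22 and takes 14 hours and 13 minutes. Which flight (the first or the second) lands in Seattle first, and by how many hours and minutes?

Flight 1 in UTC: 4:36 PM + 3:30 = 8:06 PM on Jul 21.
+6 hours 45 minutes → arrive 2:51 AM UTC on Jul 22.
Flight 2 in UTC: 10:05 AM + 3:00 = 1:05 PM on Jul 22.
+14 hours 13 minutes → arrive 3:18 AM UTC on Jul 23.
Flight 1 lands earlier by 24 hours 27 minutes.

the first, by 24 hours 27 minutes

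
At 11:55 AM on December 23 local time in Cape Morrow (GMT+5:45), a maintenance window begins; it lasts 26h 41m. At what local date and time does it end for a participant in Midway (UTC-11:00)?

9:51 PM on December 23

Convert start to UTC: 11:55 AM − 5:45 = 6:10 AM UTC on Dec 23.
Add 26 hours and 41 minutes duration → 8:51 AM UTC (Dec 24).
Midway is UTC−11:00, so local end time = 8:51 AM − 11:00 = 9:51 PM on Dec 23.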